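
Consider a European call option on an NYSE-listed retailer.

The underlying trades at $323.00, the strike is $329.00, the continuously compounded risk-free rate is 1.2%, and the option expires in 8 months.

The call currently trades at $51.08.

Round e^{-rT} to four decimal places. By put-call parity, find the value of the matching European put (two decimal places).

e^(−rT) = e^(−0.012·0.6667) = 0.9920
Put-call parity: C − P = S − K·e^(−rT) = 323 − 329·0.9920 = 323 − 326.3680 = -3.3680
P = C − (C − P) = 51.08 − (-3.3680) = 54.4480

$54.45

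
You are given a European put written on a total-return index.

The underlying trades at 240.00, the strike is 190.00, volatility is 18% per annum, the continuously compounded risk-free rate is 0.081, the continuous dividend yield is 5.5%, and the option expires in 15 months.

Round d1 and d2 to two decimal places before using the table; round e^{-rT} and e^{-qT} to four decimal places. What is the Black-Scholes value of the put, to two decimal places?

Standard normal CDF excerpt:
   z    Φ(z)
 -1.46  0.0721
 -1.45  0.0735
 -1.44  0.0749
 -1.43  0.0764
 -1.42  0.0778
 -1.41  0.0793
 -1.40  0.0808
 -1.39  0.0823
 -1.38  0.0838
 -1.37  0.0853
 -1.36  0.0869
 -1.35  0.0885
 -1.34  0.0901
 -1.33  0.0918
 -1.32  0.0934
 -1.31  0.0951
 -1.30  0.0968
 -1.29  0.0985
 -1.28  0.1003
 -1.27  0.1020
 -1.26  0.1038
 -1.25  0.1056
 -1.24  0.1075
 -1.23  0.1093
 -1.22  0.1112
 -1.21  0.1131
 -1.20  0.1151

1.66

σ√T = 0.18·√1.25 = 0.2012
d₁ = [ln(240/190) + (0.081 − 0.055 + ½·0.18²)·1.25] / (σ√T) = (0.2336 + 0.0528) / 0.2012 = 1.4230 ≈ 1.42
d₂ = 1.4230 − 0.2012 = 1.2217 ≈ 1.22
e^(−qT) = e^(−0.055·1.25) = 0.9336;  e^(−rT) = e^(−0.081·1.25) = 0.9037
P = 190·0.9037·N(-1.22) − 240·0.9336·N(-1.42) = 190·0.9037·0.1112 − 240·0.9336·0.0778 = 19.0934 − 17.4322 = 1.6612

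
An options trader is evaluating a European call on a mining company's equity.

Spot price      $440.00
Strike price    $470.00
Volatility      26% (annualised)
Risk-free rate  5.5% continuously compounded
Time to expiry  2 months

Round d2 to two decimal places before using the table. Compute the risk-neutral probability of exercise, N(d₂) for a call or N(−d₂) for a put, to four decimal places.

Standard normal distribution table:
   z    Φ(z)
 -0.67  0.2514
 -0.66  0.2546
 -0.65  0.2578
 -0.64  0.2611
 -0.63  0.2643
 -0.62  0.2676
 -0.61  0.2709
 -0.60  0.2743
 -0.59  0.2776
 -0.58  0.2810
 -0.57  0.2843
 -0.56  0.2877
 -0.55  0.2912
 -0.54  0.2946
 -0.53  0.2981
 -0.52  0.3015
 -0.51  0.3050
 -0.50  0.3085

T = 0.1667;  σ√T = 0.1061
d₁ = [ln(440/470) + (0.055 + 0.26²/2)·0.1667] / 0.1061 = [-0.0660 + 0.0148] / 0.1061 = -0.4820 ≈ -0.48
d₂ = d₁ − σ√T = -0.4820 − 0.1061 = -0.5881 ≈ -0.59
Risk-neutral Pr[S_T > K] = N(d₂) = N(-0.59) = 0.2776

0.2776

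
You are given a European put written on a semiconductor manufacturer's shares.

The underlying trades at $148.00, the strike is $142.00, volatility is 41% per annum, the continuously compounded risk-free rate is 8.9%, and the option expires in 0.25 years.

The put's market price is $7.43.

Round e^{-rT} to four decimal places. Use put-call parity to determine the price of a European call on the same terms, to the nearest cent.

$16.55

exp(−rT) = exp(−0.089·0.25) = 0.9780
Put-call parity: C − P = S − K·e^(−rT) = 148 − 142·0.9780 = 148 − 138.8760 = 9.1240
C = P + (C − P) = 7.43 + (9.1240) = 16.5540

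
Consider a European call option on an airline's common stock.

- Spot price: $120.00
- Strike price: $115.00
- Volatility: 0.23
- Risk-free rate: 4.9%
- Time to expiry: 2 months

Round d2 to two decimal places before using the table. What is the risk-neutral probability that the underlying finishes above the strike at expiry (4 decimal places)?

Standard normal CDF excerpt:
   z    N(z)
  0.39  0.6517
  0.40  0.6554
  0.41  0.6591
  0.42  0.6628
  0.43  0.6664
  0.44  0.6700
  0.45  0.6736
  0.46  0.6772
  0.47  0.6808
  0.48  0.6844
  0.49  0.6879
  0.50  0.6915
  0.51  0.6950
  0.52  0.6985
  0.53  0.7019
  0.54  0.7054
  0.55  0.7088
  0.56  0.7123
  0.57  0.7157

σ√T = 0.23·√0.1667 = 0.0939
ln(S/K) + (r + σ²/2)T = ln(120/115) + (0.049 + 0.23²/2)·0.1667 = 0.0426 + 0.0126 = 0.0551
d₁ = 0.0551 / 0.0939 = 0.5872 ⇒ 0.59
d₂ = d₁ − σ√T = 0.5872 − 0.0939 = 0.4933 ⇒ 0.49
Pr(exercise) under Q = N(d₂) = 0.6879

0.6879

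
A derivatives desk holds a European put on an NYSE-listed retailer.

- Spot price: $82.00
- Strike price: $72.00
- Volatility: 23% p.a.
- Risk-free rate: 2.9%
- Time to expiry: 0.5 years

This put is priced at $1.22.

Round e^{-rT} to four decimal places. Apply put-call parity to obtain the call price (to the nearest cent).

e^(−rT) = e^(−0.029·0.5) = 0.9856
Put-call parity: C − P = S − K·e^(−rT) = 82 − 72·0.9856 = 82 − 70.9632 = 11.0368
C = P + (C − P) = 1.22 + (11.0368) = 12.2568

$12.26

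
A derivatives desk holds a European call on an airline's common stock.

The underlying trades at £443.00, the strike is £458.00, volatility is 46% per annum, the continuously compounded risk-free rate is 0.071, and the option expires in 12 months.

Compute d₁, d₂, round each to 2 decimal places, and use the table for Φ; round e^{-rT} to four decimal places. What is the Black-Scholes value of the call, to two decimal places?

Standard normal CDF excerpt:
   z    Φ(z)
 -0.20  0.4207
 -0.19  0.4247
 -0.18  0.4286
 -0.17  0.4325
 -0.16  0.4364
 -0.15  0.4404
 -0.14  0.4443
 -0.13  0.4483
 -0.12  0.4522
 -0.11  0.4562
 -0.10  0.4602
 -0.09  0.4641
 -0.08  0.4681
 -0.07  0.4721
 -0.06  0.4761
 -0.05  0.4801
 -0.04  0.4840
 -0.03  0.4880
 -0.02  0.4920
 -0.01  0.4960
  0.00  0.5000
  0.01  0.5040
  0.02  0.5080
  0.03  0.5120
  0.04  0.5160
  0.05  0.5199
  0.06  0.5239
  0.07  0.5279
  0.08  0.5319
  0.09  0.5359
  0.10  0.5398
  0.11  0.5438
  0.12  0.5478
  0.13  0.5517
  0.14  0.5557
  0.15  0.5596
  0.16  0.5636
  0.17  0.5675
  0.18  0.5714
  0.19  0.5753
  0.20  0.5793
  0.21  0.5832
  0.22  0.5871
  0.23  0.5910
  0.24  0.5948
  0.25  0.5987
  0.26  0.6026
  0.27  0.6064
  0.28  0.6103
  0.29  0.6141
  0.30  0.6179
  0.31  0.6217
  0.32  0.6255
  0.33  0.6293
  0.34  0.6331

T = 1;  σ√T = 0.4600
ln(S/K) + (r + σ²/2)T = ln(443/458) + (0.071 + 0.46²/2)·1 = -0.0333 + 0.1768 = 0.1435
d₁ = 0.1435 / 0.4600 = 0.3120 which rounds to 0.31
d₂ = d₁ − σ√T = 0.3120 − 0.4600 = -0.1480 which rounds to -0.15
exp(−rT) = exp(−0.071·1) = 0.9315
N(d₁) = N(0.31) = 0.6217;  N(d₂) = N(-0.15) = 0.4404
C = 443·0.6217 − 458·0.9315·0.4404 = 275.4131 − 187.8865 = 87.5266

£87.53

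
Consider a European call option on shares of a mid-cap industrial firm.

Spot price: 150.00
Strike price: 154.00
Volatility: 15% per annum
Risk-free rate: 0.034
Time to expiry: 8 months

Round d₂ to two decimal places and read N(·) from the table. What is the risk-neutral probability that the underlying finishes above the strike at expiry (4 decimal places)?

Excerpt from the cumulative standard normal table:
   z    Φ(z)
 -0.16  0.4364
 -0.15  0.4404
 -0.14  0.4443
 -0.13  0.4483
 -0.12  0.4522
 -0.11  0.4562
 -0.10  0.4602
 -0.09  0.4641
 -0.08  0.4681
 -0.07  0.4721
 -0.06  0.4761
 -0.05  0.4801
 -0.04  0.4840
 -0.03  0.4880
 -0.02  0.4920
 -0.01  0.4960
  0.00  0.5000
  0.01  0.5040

0.4641

σ√T = 0.15 × 0.8165 = 0.1225
d₁ = [ln(150/154) + (0.034 + 0.15²/2)·0.6667] / 0.1225 = [-0.0263 + 0.0302] / 0.1225 = 0.0314 ≈ 0.03
d₂ = d₁ − σ√T = 0.0314 − 0.1225 = -0.0910 ≈ -0.09
Pr(exercise) under Q = N(d₂) = 0.4641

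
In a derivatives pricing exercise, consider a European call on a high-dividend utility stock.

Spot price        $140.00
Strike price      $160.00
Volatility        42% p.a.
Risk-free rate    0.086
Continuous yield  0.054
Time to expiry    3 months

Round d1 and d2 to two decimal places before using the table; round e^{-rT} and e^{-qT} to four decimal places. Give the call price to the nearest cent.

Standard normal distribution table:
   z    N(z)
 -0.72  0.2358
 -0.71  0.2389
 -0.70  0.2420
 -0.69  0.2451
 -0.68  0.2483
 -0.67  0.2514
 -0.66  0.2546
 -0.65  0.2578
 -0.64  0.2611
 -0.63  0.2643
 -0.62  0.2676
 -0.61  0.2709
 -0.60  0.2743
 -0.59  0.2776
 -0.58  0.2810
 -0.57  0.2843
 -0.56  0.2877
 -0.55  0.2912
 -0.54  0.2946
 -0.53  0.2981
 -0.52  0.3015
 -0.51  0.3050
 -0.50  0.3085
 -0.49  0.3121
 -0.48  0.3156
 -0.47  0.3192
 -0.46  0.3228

$5.21

T = 0.25;  σ√T = 0.2100
ln(S/K) + (r − q + σ²/2)T = ln(140/160) + (0.086 − 0.054 + 0.42²/2)·0.25 = -0.1335 + 0.0300 = -0.1035
d₁ = -0.1035 / 0.2100 = -0.4928 → -0.49
d₂ = d₁ − σ√T = -0.4928 − 0.2100 = -0.7028 → -0.70
e^(−qT) = e^(−0.054·0.25) = 0.9866;  e^(−rT) = e^(−0.086·0.25) = 0.9787
N(d₁) = N(-0.49) = 0.3121;  N(d₂) = N(-0.70) = 0.2420
C = 140·0.9866·0.3121 − 160·0.9787·0.2420 = 43.1085 − 37.8953 = 5.2132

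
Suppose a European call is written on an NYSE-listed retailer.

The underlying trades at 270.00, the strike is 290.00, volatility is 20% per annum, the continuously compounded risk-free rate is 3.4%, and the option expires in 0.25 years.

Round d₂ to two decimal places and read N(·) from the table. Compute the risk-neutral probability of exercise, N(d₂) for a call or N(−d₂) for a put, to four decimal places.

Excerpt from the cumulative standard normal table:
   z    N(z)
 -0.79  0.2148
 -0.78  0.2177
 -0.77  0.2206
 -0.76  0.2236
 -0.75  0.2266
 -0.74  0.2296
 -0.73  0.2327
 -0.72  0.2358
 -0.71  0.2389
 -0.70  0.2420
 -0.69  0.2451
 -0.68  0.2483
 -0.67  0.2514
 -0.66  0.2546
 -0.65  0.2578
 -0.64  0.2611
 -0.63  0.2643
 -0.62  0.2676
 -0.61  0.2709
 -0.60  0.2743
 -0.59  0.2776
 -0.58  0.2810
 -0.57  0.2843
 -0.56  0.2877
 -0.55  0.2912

σ√T = 0.2·√0.25 = 0.1000
d₁ = [ln(270/290) + (0.034 + ½·0.2²)·0.25] / (σ√T) = (-0.0715 + 0.0135) / 0.1000 = -0.5796 which rounds to -0.58
d₂ = -0.5796 − 0.1000 = -0.6796 which rounds to -0.68
Risk-neutral Pr[S_T > K] = N(d₂) = N(-0.68) = 0.2483

0.2483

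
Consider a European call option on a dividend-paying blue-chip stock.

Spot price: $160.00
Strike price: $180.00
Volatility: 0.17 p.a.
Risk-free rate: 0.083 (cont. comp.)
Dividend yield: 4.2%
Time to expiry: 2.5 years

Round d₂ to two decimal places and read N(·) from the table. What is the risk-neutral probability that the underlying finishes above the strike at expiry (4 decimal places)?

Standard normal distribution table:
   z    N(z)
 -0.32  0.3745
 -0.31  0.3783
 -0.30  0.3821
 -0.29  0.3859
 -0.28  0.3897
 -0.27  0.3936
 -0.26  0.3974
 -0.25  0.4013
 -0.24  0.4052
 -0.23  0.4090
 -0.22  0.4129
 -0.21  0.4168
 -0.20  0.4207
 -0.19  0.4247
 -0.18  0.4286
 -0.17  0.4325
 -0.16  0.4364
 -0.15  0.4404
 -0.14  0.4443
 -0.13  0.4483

T = 2.5;  σ√T = 0.2688
d₁ = [ln(160/180) + (0.083 − 0.042 + 0.17²/2)·2.5] / 0.2688 = [-0.1178 + 0.1386] / 0.2688 = 0.0775 → 0.08
d₂ = d₁ − σ√T = 0.0775 − 0.2688 = -0.1913 → -0.19
Pr(exercise) under Q = N(d₂) = 0.4247

0.4247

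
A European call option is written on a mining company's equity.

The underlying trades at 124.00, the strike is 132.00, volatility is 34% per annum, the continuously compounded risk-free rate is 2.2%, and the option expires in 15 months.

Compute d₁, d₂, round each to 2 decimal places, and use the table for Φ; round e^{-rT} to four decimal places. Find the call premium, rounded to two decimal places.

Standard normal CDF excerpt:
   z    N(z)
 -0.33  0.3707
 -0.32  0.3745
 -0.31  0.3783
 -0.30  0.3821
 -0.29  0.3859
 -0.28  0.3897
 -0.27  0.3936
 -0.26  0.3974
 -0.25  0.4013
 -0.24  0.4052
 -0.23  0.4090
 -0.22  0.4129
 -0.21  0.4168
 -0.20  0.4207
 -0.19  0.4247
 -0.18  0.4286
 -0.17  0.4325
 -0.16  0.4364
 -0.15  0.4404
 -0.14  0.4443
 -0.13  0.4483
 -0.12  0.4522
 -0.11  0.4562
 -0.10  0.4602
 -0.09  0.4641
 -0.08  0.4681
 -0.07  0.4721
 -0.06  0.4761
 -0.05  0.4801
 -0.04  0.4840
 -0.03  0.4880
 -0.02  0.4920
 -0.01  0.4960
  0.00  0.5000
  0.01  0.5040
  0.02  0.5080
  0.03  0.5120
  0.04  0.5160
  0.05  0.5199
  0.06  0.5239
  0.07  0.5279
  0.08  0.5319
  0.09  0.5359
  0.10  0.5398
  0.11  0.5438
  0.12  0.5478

16.89

σ√T = 0.34 × 1.1180 = 0.3801
d₁ = [ln(124/132) + (0.022 + ½·0.34²)·1.25] / (σ√T) = (-0.0625 + 0.0998) / 0.3801 = 0.0979 which rounds to 0.10
d₂ = 0.0979 − 0.3801 = -0.2822 which rounds to -0.28
e^(−rT) = e^(−0.022·1.25) = 0.9729
C = 124·N(0.10) − 132·0.9729·N(-0.28) = 124·0.5398 − 132·0.9729·0.3897 = 66.9352 − 50.0464 = 16.8888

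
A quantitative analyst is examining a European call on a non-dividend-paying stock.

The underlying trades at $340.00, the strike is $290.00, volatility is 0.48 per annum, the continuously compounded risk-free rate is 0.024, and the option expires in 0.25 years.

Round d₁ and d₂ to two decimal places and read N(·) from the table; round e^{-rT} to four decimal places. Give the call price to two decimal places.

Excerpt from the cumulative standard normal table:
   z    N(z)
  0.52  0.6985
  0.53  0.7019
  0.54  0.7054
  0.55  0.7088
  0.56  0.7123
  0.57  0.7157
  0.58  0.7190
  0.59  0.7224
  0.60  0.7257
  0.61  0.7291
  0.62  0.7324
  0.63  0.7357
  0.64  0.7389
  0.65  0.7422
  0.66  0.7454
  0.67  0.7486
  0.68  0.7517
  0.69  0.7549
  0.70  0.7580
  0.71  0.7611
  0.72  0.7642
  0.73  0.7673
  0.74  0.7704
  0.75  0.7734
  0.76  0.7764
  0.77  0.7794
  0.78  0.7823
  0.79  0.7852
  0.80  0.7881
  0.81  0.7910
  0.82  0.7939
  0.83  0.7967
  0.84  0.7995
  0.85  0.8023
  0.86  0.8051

T = 0.25;  σ√T = 0.2400
d₁ = [ln(340/290) + (0.024 + ½·0.48²)·0.25] / (σ√T) = (0.1591 + 0.0348) / 0.2400 = 0.8078 → 0.81
d₂ = 0.8078 − 0.2400 = 0.5678 → 0.57
exp(−rT) = exp(−0.024·0.25) = 0.9940
C = 340·N(0.81) − 290·0.9940·N(0.57) = 340·0.7910 − 290·0.9940·0.7157 = 268.9400 − 206.3077 = 62.6323

$62.63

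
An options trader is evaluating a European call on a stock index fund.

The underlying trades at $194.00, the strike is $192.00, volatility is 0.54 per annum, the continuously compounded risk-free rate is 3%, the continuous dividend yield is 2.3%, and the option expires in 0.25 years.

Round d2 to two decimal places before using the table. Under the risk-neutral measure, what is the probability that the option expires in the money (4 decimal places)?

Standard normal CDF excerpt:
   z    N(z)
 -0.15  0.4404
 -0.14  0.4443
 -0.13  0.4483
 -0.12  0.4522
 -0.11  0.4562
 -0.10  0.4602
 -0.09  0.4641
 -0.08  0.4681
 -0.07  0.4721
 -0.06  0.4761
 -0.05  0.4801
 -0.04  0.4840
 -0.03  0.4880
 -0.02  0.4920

σ√T = 0.54 × 0.5000 = 0.2700
d₁ = [ln(194/192) + (0.03 − 0.023 + 0.54²/2)·0.25] / 0.2700 = [0.0104 + 0.0382] / 0.2700 = 0.1799 ≈ 0.18
d₂ = d₁ − σ√T = 0.1799 − 0.2700 = -0.0901 ≈ -0.09
Pr(exercise) under Q = N(d₂) = 0.4641

0.4641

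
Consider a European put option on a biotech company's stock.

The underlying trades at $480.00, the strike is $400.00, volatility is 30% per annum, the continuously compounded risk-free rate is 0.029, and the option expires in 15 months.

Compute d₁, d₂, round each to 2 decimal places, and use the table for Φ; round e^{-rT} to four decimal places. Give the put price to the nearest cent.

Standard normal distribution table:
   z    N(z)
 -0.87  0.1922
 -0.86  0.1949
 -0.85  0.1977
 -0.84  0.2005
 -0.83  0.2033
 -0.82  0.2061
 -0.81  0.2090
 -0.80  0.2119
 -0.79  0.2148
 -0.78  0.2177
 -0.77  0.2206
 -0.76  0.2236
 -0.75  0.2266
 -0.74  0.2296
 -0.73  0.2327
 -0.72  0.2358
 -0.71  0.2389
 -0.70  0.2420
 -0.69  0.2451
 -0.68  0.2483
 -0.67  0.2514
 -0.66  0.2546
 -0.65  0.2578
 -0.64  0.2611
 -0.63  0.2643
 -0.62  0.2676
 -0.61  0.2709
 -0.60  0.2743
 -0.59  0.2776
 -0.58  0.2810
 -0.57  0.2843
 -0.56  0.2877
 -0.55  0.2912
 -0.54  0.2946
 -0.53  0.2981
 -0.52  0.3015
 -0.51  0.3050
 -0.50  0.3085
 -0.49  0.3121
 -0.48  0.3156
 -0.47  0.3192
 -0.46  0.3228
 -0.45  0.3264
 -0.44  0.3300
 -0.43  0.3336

$22.82

σ√T = 0.3·√1.25 = 0.3354
ln(S/K) + (r + σ²/2)T = ln(480/400) + (0.029 + 0.3²/2)·1.25 = 0.1823 + 0.0925 = 0.2748
d₁ = 0.2748 / 0.3354 = 0.8194 ⇒ 0.82
d₂ = d₁ − σ√T = 0.8194 − 0.3354 = 0.4839 ⇒ 0.48
e^(−rT) = e^(−0.029·1.25) = 0.9644
N(−d₂) = N(-0.48) = 0.3156;  N(−d₁) = N(-0.82) = 0.2061
P = 400·0.9644·0.3156 − 480·0.2061 = 121.7459 − 98.9280 = 22.8179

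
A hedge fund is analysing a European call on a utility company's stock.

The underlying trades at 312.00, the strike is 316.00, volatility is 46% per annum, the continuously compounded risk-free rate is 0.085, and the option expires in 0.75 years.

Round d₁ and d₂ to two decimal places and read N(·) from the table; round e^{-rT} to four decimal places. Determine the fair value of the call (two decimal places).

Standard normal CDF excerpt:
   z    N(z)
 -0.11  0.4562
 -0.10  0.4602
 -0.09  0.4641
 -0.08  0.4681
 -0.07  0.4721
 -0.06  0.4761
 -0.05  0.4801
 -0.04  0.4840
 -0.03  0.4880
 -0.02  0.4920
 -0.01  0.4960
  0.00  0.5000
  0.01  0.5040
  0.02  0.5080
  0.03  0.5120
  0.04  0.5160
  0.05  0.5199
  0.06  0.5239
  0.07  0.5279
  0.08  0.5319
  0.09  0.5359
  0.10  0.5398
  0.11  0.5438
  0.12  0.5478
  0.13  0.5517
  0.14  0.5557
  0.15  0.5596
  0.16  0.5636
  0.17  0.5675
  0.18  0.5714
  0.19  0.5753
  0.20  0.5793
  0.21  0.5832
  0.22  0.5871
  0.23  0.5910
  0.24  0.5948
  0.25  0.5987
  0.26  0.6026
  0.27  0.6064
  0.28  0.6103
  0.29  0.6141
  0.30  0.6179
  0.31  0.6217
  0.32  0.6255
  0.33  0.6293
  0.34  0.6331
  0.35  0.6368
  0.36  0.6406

56.38

σ√T = 0.46 × 0.8660 = 0.3984
d₁ = [ln(312/316) + (0.085 + ½·0.46²)·0.75] / (σ√T) = (-0.0127 + 0.1431) / 0.3984 = 0.3272 which rounds to 0.33
d₂ = 0.3272 − 0.3984 = -0.0711 which rounds to -0.07
e^(−rT) = e^(−0.085·0.75) = 0.9382
N(d₁) = N(0.33) = 0.6293;  N(d₂) = N(-0.07) = 0.4721
C = 312·0.6293 − 316·0.9382·0.4721 = 196.3416 − 139.9641 = 56.3775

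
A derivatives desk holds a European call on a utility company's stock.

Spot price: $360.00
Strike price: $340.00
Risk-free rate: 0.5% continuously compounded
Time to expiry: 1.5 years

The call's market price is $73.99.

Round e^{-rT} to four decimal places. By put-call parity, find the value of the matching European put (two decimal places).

e^(−rT) = e^(−0.005·1.5) = 0.9925
Put-call parity: C − P = S − K·e^(−rT) = 360 − 340·0.9925 = 360 − 337.4500 = 22.5500
P = C − (C − P) = 73.99 − (22.5500) = 51.4400

$51.44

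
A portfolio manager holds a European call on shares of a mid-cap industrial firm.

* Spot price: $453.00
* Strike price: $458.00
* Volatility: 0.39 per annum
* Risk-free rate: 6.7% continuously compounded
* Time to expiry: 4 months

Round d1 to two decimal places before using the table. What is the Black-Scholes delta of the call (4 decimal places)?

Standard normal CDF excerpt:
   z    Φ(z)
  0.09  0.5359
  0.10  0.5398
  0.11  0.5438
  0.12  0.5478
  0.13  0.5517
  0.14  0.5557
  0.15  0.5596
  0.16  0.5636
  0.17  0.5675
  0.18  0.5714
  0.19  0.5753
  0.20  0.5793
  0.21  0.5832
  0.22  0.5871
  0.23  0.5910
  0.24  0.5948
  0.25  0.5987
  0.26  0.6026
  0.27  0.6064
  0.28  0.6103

σ√T = 0.39·√0.3333 = 0.2252
d₁ = [ln(453/458) + (0.067 + 0.39²/2)·0.3333] / 0.2252 = [-0.0110 + 0.0477] / 0.2252 = 0.1630 ⇒ 0.16
N(d₁) = N(0.16) = 0.5636
Δ_call = N(d₁) = 0.5636

0.5636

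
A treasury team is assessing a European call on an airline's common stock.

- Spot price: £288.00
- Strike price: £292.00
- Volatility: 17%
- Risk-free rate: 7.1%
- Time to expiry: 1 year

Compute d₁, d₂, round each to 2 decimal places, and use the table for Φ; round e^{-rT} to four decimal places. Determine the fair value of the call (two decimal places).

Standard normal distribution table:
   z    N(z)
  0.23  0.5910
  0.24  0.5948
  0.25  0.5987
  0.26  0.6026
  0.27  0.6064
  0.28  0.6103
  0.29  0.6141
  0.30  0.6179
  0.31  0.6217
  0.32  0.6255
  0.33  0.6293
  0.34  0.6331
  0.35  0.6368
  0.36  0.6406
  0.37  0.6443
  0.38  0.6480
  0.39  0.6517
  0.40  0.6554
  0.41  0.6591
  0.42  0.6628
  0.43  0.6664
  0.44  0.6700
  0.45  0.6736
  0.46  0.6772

£28.04

T = 1;  σ√T = 0.1700
d₁ = [ln(288/292) + (0.071 + ½·0.17²)·1] / (σ√T) = (-0.0138 + 0.0854) / 0.1700 = 0.4215 ⇒ 0.42
d₂ = 0.4215 − 0.1700 = 0.2515 ⇒ 0.25
exp(−rT) = exp(−0.071·1) = 0.9315
N(d₁) = N(0.42) = 0.6628;  N(d₂) = N(0.25) = 0.5987
C = 288·0.6628 − 292·0.9315·0.5987 = 190.8864 − 162.8452 = 28.0412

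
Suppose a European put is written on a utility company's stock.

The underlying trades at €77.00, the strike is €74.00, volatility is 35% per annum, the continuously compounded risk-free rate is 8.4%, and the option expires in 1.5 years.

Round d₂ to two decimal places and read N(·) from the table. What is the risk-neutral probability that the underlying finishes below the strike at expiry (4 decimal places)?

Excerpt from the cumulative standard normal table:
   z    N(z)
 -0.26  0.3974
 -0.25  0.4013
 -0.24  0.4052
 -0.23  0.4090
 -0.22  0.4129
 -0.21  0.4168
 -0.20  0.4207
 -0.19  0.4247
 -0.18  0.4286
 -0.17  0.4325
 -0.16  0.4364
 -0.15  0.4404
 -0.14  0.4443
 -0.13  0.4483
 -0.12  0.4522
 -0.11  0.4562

σ√T = 0.35 × 1.2247 = 0.4287
ln(S/K) + (r + σ²/2)T = ln(77/74) + (0.084 + 0.35²/2)·1.5 = 0.0397 + 0.2179 = 0.2576
d₁ = 0.2576 / 0.4287 = 0.6010 → 0.60
d₂ = d₁ − σ√T = 0.6010 − 0.4287 = 0.1723 → 0.17
Pr(exercise) under Q = N(−d₂) = N(-0.17) = 0.4325

0.4325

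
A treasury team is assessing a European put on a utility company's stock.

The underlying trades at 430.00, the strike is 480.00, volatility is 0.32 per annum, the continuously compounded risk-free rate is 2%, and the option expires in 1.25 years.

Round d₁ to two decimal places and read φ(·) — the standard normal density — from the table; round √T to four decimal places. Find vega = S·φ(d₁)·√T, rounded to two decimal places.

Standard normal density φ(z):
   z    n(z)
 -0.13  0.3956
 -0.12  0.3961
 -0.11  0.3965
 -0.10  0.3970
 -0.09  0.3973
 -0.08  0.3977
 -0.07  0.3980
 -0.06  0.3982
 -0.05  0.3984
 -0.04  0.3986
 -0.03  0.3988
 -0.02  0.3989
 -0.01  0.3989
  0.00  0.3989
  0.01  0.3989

191.43

σ√T = 0.32·√1.25 = 0.3578
d₁ = [ln(430/480) + (0.02 + 0.32²/2)·1.25] / 0.3578 = [-0.1100 + 0.0890] / 0.3578 = -0.0587 ≈ -0.06
√T = √1.25 = 1.1180
φ(d₁) = φ(-0.06) = 0.3982
vega = S·φ(d₁)·√T = 430·0.3982·1.1180 = 191.4307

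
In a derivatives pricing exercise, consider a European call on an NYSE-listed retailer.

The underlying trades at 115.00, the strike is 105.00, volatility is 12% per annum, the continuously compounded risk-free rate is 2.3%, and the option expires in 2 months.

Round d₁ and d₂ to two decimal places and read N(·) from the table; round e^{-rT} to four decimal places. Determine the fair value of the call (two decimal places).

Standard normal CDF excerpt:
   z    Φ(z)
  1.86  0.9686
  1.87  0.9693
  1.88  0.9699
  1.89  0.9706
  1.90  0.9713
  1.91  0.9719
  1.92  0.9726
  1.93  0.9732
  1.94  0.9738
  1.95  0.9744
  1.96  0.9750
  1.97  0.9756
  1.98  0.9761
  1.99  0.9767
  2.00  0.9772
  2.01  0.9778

10.46

T = 0.1667;  σ√T = 0.0490
d₁ = [ln(115/105) + (0.023 + ½·0.12²)·0.1667] / (σ√T) = (0.0910 + 0.0050) / 0.0490 = 1.9597 ≈ 1.96
d₂ = 1.9597 − 0.0490 = 1.9107 ≈ 1.91
e^(−rT) = e^(−0.023·0.1667) = 0.9962
N(d₁) = N(1.96) = 0.9750;  N(d₂) = N(1.91) = 0.9719
C = 115·0.9750 − 105·0.9962·0.9719 = 112.1250 − 101.6617 = 10.4633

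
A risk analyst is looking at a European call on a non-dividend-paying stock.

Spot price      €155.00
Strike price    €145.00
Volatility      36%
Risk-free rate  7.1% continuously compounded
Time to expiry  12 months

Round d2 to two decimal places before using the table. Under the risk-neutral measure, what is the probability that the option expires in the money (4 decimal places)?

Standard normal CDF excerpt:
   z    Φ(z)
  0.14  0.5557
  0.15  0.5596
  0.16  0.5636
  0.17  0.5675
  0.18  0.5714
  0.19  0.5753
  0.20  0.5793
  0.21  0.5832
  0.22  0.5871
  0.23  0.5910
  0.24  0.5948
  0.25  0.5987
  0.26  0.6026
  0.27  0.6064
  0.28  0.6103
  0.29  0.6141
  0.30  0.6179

T = 1;  σ√T = 0.3600
ln(S/K) + (r + σ²/2)T = ln(155/145) + (0.071 + 0.36²/2)·1 = 0.0667 + 0.1358 = 0.2025
d₁ = 0.2025 / 0.3600 = 0.5625 ≈ 0.56
d₂ = d₁ − σ√T = 0.5625 − 0.3600 = 0.2025 ≈ 0.20
Pr(exercise) under Q = N(d₂) = 0.5793

0.5793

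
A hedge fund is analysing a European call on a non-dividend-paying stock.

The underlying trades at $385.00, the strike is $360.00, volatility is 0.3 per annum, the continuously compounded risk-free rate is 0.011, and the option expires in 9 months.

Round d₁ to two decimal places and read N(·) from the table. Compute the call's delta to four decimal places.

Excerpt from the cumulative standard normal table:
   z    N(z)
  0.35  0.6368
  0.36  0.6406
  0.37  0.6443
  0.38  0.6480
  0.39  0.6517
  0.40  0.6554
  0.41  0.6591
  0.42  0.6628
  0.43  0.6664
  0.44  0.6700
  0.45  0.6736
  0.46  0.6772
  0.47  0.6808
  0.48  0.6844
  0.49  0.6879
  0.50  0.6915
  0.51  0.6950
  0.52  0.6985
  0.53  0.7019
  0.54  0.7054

σ√T = 0.3·√0.75 = 0.2598
d₁ = [ln(385/360) + (0.011 + 0.3²/2)·0.75] / 0.2598 = [0.0671 + 0.0420] / 0.2598 = 0.4201 → 0.42
N(d₁) = N(0.42) = 0.6628
Δ_call = N(d₁) = 0.6628

0.6628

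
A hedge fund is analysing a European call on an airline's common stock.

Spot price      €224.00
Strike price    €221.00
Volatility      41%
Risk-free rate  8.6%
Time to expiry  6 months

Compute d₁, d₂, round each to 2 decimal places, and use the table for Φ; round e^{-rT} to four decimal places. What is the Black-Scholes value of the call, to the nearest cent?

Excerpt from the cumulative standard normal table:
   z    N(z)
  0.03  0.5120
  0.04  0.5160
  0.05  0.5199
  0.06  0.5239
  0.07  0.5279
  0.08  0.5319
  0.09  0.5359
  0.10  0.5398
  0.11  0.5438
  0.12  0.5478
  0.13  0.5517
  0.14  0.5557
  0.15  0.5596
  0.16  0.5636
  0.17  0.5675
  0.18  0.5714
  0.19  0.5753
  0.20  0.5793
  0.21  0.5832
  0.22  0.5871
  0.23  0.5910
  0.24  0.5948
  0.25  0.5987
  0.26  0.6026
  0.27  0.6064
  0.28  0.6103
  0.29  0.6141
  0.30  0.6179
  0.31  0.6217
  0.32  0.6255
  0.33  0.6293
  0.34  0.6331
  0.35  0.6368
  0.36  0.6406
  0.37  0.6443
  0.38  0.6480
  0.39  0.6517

€31.75

σ√T = 0.41·√0.5 = 0.2899
d₁ = [ln(224/221) + (0.086 + 0.41²/2)·0.5] / 0.2899 = [0.0135 + 0.0850] / 0.2899 = 0.3398 → 0.34
d₂ = d₁ − σ√T = 0.3398 − 0.2899 = 0.0499 → 0.05
exp(−rT) = exp(−0.086·0.5) = 0.9579
N(d₁) = N(0.34) = 0.6331;  N(d₂) = N(0.05) = 0.5199
C = 224·0.6331 − 221·0.9579·0.5199 = 141.8144 − 110.0607 = 31.7537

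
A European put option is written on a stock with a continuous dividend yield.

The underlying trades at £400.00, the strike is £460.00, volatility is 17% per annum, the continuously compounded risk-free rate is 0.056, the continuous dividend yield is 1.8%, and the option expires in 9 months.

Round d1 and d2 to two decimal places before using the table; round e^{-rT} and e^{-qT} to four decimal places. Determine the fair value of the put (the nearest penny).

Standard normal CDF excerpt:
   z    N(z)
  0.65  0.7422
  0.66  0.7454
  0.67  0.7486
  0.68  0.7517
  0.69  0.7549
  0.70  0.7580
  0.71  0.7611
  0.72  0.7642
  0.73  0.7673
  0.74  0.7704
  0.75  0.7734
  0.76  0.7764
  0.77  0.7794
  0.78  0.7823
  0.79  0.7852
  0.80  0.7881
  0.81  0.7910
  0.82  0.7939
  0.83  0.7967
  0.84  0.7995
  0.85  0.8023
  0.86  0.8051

T = 0.75;  σ√T = 0.1472
d₁ = [ln(400/460) + (0.056 − 0.018 + 0.17²/2)·0.75] / 0.1472 = [-0.1398 + 0.0393] / 0.1472 = -0.6821 → -0.68
d₂ = d₁ − σ√T = -0.6821 − 0.1472 = -0.8293 → -0.83
exp(−qT) = exp(−0.018·0.75) = 0.9866;  exp(−rT) = exp(−0.056·0.75) = 0.9589
P = 460·0.9589·N(0.83) − 400·0.9866·N(0.68) = 460·0.9589·0.7967 − 400·0.9866·0.7517 = 351.4196 − 296.6509 = 54.7687

£54.77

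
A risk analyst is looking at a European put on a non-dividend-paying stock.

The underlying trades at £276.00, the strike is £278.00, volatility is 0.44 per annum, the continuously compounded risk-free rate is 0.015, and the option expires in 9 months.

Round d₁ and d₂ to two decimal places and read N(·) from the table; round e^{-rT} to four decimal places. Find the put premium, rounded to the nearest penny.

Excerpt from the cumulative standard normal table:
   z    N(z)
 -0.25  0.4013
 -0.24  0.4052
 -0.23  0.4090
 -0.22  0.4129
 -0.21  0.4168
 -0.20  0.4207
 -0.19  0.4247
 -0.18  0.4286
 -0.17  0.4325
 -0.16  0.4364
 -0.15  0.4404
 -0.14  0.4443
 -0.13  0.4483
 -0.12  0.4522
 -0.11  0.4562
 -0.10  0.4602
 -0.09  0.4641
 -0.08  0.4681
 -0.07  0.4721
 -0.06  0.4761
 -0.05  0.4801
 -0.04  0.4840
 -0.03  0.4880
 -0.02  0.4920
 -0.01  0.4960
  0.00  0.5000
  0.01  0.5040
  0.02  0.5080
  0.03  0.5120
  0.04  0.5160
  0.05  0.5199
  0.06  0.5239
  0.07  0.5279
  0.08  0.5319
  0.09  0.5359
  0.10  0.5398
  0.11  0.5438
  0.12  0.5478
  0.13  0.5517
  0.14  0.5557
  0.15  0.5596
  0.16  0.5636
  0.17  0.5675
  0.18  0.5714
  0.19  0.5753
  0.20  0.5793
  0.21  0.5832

£40.96

σ√T = 0.44·√0.75 = 0.3811
d₁ = [ln(276/278) + (0.015 + ½·0.44²)·0.75] / (σ√T) = (-0.0072 + 0.0838) / 0.3811 = 0.2011 ≈ 0.20
d₂ = 0.2011 − 0.3811 = -0.1800 ≈ -0.18
exp(−rT) = exp(−0.015·0.75) = 0.9888
N(−d₂) = N(0.18) = 0.5714;  N(−d₁) = N(-0.20) = 0.4207
P = 278·0.9888·0.5714 − 276·0.4207 = 157.0701 − 116.1132 = 40.9569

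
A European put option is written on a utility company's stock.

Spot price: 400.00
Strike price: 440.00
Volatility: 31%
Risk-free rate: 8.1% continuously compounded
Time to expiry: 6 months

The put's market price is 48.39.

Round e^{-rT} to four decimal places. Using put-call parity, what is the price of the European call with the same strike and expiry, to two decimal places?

25.86

exp(−rT) = exp(−0.081·0.5) = 0.9603
Put-call parity: C − P = S − K·e^(−rT) = 400 − 440·0.9603 = 400 − 422.5320 = -22.5320
C = P + (C − P) = 48.39 + (-22.5320) = 25.8580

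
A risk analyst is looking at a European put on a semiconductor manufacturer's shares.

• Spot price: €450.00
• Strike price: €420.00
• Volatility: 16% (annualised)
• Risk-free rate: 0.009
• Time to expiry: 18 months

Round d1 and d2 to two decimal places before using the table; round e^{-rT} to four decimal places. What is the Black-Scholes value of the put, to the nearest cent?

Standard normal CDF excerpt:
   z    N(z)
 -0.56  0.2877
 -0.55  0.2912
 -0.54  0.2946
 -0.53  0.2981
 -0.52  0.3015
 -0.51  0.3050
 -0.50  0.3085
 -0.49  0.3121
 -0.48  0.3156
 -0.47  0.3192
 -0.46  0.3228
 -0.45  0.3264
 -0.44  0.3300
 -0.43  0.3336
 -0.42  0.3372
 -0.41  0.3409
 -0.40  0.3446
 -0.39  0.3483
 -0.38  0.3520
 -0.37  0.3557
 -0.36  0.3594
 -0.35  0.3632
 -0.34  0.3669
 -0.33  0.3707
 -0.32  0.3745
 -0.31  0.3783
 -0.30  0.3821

€19.51

σ√T = 0.16·√1.5 = 0.1960
d₁ = [ln(450/420) + (0.009 + ½·0.16²)·1.5] / (σ√T) = (0.0690 + 0.0327) / 0.1960 = 0.5189 → 0.52
d₂ = 0.5189 − 0.1960 = 0.3230 → 0.32
e^(−rT) = e^(−0.009·1.5) = 0.9866
N(−d₂) = N(-0.32) = 0.3745;  N(−d₁) = N(-0.52) = 0.3015
P = 420·0.9866·0.3745 − 450·0.3015 = 155.1823 − 135.6750 = 19.5073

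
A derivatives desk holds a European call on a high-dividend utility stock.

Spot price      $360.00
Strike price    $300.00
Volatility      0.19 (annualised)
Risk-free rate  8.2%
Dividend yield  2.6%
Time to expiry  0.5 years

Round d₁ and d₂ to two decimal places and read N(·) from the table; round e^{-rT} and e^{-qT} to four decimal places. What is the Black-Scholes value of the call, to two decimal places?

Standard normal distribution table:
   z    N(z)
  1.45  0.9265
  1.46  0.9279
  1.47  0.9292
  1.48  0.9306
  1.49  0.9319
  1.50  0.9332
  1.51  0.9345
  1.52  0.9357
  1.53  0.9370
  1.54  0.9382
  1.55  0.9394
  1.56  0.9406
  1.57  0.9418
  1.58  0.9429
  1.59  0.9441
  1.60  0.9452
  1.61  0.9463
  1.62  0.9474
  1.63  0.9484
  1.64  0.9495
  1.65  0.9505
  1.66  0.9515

T = 0.5;  σ√T = 0.1344
d₁ = [ln(360/300) + (0.082 − 0.026 + 0.19²/2)·0.5] / 0.1344 = [0.1823 + 0.0370] / 0.1344 = 1.6326 → 1.63
d₂ = d₁ − σ√T = 1.6326 − 0.1344 = 1.4983 → 1.50
exp(−qT) = exp(−0.026·0.5) = 0.9871;  exp(−rT) = exp(−0.082·0.5) = 0.9598
C = 360·0.9871·N(1.63) − 300·0.9598·N(1.50) = 360·0.9871·0.9484 − 300·0.9598·0.9332 = 337.0196 − 268.7056 = 68.3140

$68.31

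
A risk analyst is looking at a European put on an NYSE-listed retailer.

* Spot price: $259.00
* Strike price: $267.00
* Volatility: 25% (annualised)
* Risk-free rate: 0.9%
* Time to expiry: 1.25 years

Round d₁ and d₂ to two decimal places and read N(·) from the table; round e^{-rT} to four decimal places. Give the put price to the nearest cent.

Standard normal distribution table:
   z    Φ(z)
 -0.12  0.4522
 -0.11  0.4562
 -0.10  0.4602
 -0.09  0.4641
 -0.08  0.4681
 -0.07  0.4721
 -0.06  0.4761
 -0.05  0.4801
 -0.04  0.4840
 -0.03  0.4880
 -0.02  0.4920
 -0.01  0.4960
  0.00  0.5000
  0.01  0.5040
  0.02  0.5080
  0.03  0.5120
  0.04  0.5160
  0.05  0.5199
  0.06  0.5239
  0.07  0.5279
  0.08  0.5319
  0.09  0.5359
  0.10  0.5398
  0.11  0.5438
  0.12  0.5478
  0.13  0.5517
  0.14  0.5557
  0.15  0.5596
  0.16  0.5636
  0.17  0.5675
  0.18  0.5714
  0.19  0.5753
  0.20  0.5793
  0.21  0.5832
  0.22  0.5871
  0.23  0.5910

$31.70

σ√T = 0.25·√1.25 = 0.2795
ln(S/K) + (r + σ²/2)T = ln(259/267) + (0.009 + 0.25²/2)·1.25 = -0.0304 + 0.0503 = 0.0199
d₁ = 0.0199 / 0.2795 = 0.0712 ≈ 0.07
d₂ = d₁ − σ√T = 0.0712 − 0.2795 = -0.2083 ≈ -0.21
exp(−rT) = exp(−0.009·1.25) = 0.9888
N(−d₂) = N(0.21) = 0.5832;  N(−d₁) = N(-0.07) = 0.4721
P = 267·0.9888·0.5832 − 259·0.4721 = 153.9704 − 122.2739 = 31.6965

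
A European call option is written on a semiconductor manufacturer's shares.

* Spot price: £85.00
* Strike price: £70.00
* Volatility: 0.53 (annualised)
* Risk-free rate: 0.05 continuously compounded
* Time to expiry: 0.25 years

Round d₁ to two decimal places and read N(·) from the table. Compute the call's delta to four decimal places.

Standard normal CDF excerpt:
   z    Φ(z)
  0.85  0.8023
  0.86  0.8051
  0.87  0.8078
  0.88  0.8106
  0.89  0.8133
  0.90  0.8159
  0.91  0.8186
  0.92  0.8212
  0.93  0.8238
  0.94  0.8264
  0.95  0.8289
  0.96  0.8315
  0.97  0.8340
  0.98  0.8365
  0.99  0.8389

σ√T = 0.53·√0.25 = 0.2650
d₁ = [ln(85/70) + (0.05 + ½·0.53²)·0.25] / (σ√T) = (0.1942 + 0.0476) / 0.2650 = 0.9123 → 0.91
N(d₁) = N(0.91) = 0.8186
Δ_call = N(d₁) = 0.8186

0.8186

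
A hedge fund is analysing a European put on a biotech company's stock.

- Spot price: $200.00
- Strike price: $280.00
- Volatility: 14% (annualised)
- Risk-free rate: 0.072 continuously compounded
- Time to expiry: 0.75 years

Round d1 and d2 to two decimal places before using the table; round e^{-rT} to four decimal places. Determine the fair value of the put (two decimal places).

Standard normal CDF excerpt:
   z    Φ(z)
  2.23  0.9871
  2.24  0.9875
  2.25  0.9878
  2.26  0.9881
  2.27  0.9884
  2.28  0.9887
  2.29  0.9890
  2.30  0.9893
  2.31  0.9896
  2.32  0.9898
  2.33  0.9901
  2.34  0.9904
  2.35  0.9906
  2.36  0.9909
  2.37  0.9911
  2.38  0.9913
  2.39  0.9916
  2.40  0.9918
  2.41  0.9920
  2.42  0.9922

$65.36

T = 0.75;  σ√T = 0.1212
ln(S/K) + (r + σ²/2)T = ln(200/280) + (0.072 + 0.14²/2)·0.75 = -0.3365 + 0.0614 = -0.2751
d₁ = -0.2751 / 0.1212 = -2.2692 which rounds to -2.27
d₂ = d₁ − σ√T = -2.2692 − 0.1212 = -2.3904 which rounds to -2.39
e^(−rT) = e^(−0.072·0.75) = 0.9474
N(−d₂) = N(2.39) = 0.9916;  N(−d₁) = N(2.27) = 0.9884
P = 280·0.9474·0.9916 − 200·0.9884 = 263.0437 − 197.6800 = 65.3637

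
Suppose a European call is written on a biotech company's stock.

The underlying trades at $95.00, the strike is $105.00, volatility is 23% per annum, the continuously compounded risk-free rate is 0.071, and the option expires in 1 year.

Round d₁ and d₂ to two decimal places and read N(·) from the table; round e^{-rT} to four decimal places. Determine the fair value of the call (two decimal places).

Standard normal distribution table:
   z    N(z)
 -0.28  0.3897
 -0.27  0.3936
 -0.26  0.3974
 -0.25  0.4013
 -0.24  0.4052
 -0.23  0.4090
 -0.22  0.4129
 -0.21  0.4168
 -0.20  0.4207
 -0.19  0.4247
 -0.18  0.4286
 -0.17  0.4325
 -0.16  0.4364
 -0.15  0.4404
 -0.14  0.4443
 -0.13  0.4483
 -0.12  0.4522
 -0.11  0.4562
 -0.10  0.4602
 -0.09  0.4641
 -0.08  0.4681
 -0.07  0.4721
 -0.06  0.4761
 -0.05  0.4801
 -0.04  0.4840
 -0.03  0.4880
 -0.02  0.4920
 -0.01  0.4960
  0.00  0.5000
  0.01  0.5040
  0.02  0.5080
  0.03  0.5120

$7.49

σ√T = 0.23·√1 = 0.2300
d₁ = [ln(95/105) + (0.071 + 0.23²/2)·1] / 0.2300 = [-0.1001 + 0.0974] / 0.2300 = -0.0114 ⇒ -0.01
d₂ = d₁ − σ√T = -0.0114 − 0.2300 = -0.2414 ⇒ -0.24
e^(−rT) = e^(−0.071·1) = 0.9315
C = 95·N(-0.01) − 105·0.9315·N(-0.24) = 95·0.4960 − 105·0.9315·0.4052 = 47.1200 − 39.6316 = 7.4884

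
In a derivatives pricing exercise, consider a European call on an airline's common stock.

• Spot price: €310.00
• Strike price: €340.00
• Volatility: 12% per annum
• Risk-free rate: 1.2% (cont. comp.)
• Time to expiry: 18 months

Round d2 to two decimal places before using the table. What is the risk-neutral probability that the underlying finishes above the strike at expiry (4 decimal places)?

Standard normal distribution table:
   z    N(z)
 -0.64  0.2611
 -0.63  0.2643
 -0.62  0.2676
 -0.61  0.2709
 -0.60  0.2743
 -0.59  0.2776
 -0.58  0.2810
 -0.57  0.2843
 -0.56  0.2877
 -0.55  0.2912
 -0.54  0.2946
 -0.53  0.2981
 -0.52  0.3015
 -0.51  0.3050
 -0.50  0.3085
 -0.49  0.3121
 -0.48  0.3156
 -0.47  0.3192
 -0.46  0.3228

0.2810

σ√T = 0.12·√1.5 = 0.1470
d₁ = [ln(310/340) + (0.012 + 0.12²/2)·1.5] / 0.1470 = [-0.0924 + 0.0288] / 0.1470 = -0.4326 which rounds to -0.43
d₂ = d₁ − σ√T = -0.4326 − 0.1470 = -0.5795 which rounds to -0.58
Pr(exercise) under Q = N(d₂) = 0.2810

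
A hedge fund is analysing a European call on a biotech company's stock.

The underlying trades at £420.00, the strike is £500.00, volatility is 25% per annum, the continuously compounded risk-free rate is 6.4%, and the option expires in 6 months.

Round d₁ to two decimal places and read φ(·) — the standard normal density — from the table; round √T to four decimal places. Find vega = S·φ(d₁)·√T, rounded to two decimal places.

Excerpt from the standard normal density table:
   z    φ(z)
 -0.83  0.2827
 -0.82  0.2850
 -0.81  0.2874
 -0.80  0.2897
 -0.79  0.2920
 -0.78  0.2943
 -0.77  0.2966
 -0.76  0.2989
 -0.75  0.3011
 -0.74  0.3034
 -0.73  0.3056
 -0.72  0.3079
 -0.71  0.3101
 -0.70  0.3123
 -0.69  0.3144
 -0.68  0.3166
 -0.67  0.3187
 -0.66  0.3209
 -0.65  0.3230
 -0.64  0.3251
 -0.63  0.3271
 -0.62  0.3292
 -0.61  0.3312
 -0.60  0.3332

91.44

σ√T = 0.25·√0.5 = 0.1768
d₁ = [ln(420/500) + (0.064 + 0.25²/2)·0.5] / 0.1768 = [-0.1744 + 0.0476] / 0.1768 = -0.7169 ≈ -0.72
√T = √0.5 = 0.7071
φ(d₁) = φ(-0.72) = 0.3079
vega = S·φ(d₁)·√T = 420·0.3079·0.7071 = 91.4408
(The put has the same vega.)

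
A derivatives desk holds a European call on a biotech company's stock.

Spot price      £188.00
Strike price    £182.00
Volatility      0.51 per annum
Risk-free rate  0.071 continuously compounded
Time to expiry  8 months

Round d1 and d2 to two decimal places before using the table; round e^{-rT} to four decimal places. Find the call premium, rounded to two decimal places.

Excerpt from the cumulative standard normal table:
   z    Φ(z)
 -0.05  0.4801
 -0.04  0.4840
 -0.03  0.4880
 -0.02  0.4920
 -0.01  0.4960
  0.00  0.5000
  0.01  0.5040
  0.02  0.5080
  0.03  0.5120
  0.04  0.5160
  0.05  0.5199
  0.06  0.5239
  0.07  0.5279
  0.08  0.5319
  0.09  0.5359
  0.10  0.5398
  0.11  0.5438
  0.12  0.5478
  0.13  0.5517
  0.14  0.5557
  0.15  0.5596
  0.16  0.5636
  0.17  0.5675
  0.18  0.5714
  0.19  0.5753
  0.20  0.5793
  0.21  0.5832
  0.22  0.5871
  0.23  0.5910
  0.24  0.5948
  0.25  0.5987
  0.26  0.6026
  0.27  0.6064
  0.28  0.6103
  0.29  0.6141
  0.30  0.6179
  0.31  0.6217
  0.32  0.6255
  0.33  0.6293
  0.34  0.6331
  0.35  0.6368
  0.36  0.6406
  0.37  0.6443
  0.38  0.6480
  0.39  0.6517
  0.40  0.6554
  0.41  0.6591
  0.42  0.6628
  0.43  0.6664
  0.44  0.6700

σ√T = 0.51 × 0.8165 = 0.4164
d₁ = [ln(188/182) + (0.071 + ½·0.51²)·0.6667] / (σ√T) = (0.0324 + 0.1340) / 0.4164 = 0.3998 ⇒ 0.40
d₂ = 0.3998 − 0.4164 = -0.0166 ⇒ -0.02
exp(−rT) = exp(−0.071·0.6667) = 0.9538
C = 188·N(0.40) − 182·0.9538·N(-0.02) = 188·0.6554 − 182·0.9538·0.4920 = 123.2152 − 85.4071 = 37.8081

£37.81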